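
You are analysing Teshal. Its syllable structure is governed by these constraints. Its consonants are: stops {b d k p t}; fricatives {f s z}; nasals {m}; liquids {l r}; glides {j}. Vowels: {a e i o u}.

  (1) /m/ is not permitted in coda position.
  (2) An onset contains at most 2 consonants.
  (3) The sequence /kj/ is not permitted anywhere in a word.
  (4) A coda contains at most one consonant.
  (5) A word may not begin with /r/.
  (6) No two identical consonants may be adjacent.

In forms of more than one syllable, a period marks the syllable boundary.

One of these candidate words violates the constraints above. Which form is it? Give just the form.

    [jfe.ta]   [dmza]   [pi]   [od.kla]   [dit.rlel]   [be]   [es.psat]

[dmza]

[jfe.ta] — σ1 onset /jf/ (2C), coda /∅/ ok; σ2 onset /t/, coda /∅/ ok → licit
[dmza] — violates constraint 2: syllable 1 onset /dmz/ has 3 consonants (> 2) → illicit
[pi] — σ1 onset /p/, coda /∅/ ok → licit
[od.kla] — σ1 onset /∅/, coda /d/ ok; σ2 onset /kl/ (2C), coda /∅/ ok → licit
[dit.rlel] — σ1 onset /d/, coda /t/ ok; σ2 onset /rl/ (2C), coda /l/ ok → licit
[be] — σ1 onset /b/, coda /∅/ ok → licit
[es.psat] — σ1 onset /∅/, coda /s/ ok; σ2 onset /ps/ (2C), coda /t/ ok → licit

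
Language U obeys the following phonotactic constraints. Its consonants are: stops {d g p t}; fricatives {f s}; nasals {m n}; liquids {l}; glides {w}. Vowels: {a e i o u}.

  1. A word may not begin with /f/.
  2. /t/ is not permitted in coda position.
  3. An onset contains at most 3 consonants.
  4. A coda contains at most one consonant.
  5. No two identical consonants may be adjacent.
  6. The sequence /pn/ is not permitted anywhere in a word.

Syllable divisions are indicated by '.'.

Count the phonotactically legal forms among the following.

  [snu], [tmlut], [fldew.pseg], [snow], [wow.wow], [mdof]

[snu] — σ1 onset /sn/ (2C), coda /∅/ ok → phonotactically legal
[tmlut] — violates constraint 2: syllable 1 coda contains /t/ → phonotactically illegal
[fldew.pseg] — violates constraint 1: word begins with /f/ → phonotactically illegal
[snow] — σ1 onset /sn/ (2C), coda /w/ ok → phonotactically legal
[wow.wow] — violates constraint 5: adjacent identical consonants /ww/ → phonotactically illegal
[mdof] — σ1 onset /md/ (2C), coda /f/ ok → phonotactically legal
Phonotactically legal: [snu], [snow], [mdof] → 3.

3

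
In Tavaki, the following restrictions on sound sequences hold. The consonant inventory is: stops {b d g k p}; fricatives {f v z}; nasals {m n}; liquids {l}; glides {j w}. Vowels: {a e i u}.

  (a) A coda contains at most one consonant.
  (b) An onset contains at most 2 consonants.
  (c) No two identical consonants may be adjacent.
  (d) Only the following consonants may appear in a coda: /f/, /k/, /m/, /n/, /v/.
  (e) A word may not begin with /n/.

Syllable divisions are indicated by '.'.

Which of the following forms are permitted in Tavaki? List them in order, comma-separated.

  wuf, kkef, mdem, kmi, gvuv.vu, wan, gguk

wuf — σ1 onset /w/, coda /f/ ok → permitted
kkef — violates constraint (c): adjacent identical consonants /kk/ → not permitted
mdem — σ1 onset /md/ (2C), coda /m/ ok → permitted
kmi — σ1 onset /km/ (2C), coda /∅/ ok → permitted
gvuv.vu — violates constraint (c): adjacent identical consonants /vv/ → not permitted
wan — σ1 onset /w/, coda /n/ ok → permitted
gguk — violates constraint (c): adjacent identical consonants /gg/ → not permitted

wuf, mdem, kmi, wan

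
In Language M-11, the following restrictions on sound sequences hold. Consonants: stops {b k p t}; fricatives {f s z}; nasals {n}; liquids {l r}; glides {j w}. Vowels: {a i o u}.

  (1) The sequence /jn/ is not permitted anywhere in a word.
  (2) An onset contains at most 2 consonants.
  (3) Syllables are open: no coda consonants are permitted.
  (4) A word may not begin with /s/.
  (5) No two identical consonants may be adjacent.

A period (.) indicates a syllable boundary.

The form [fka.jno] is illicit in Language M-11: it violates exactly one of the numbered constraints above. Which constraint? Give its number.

1

[fka.jno]: contains banned sequence /jn/.
This is a violation of constraint 1: "The sequence /jn/ is not permitted anywhere in a word."
The remaining constraints (2, 3, 4, 5) are satisfied.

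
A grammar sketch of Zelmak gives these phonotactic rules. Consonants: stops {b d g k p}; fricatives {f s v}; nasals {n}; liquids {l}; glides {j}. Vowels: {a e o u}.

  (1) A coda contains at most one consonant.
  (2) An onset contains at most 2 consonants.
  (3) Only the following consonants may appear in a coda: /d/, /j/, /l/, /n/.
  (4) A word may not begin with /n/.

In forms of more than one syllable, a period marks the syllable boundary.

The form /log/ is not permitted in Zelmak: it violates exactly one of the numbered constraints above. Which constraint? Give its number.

3

/log/: syllable 1 coda contains /g/, which is not a licensed coda consonant.
This is a violation of constraint 3: "Only the following consonants may appear in a coda: /d/, /j/, /l/, /n/."
The remaining constraints (1, 2, 4) are satisfied.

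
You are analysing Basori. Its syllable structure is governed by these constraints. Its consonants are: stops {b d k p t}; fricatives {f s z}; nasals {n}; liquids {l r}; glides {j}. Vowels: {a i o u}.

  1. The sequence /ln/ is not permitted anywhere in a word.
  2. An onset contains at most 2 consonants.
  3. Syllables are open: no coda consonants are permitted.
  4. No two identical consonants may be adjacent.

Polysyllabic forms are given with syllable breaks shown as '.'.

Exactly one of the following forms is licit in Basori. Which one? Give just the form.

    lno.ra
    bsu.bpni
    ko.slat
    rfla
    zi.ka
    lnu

lno.ra — violates constraint 1: contains banned sequence /ln/ → illicit
bsu.bpni — violates constraint 2: syllable 2 onset /bpn/ has 3 consonants (> 2) → illicit
ko.slat — violates constraint 3: syllable 2 coda /t/ has 1 consonant (> 0) → illicit
rfla — violates constraint 2: syllable 1 onset /rfl/ has 3 consonants (> 2) → illicit
zi.ka — σ1 onset /z/, coda /∅/ ok; σ2 onset /k/, coda /∅/ ok → licit
lnu — violates constraint 1: contains banned sequence /ln/ → illicit

zi.ka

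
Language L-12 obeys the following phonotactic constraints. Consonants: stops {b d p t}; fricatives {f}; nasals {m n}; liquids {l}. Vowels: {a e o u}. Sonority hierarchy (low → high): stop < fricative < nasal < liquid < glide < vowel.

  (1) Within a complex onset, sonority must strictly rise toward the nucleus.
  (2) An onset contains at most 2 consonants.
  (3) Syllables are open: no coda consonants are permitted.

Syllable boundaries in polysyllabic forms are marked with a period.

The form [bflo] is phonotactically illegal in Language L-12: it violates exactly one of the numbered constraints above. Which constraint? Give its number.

2

[bflo]: syllable 1 onset /bfl/ has 3 consonants (> 2).
This is a violation of constraint 2: "An onset contains at most 2 consonants."
The remaining constraints (1, 3) are satisfied.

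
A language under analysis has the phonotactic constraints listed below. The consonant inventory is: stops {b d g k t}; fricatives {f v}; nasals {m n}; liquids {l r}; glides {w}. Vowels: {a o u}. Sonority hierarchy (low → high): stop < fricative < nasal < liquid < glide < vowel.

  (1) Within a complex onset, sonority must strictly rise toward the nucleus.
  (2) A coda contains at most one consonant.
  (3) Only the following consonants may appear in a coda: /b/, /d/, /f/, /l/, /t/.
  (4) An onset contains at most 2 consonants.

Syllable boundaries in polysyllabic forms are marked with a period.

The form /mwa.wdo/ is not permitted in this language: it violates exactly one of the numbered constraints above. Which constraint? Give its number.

1

/mwa.wdo/: syllable 2 onset /wd/: /w/ (glide, 5) → /d/ (stop, 1) does not rise.
This is a violation of constraint 1: "Within a complex onset, sonority must strictly rise toward the nucleus."
The remaining constraints (2, 3, 4) are satisfied.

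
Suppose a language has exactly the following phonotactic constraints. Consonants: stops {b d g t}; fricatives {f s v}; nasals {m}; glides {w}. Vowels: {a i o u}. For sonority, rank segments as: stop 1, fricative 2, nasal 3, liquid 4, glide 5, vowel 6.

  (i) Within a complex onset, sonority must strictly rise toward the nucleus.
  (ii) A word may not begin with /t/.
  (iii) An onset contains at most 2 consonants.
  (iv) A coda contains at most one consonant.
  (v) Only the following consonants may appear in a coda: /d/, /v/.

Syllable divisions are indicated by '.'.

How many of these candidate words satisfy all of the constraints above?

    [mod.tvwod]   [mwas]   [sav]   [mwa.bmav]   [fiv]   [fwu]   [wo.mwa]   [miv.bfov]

[mod.tvwod] — violates constraint (iii): syllable 2 onset /tvw/ has 3 consonants (> 2) → ill-formed
[mwas] — violates constraint (v): syllable 1 coda contains /s/, which is not a licensed coda consonant → ill-formed
[sav] — σ1 onset /s/, coda /v/ ok → well-formed
[mwa.bmav] — σ1 onset /mw/ (3→5 rises), coda /∅/ ok; σ2 onset /bm/ (1→3 rises), coda /v/ ok → well-formed
[fiv] — σ1 onset /f/, coda /v/ ok → well-formed
[fwu] — σ1 onset /fw/ (2→5 rises), coda /∅/ ok → well-formed
[wo.mwa] — σ1 onset /w/, coda /∅/ ok; σ2 onset /mw/ (3→5 rises), coda /∅/ ok → well-formed
[miv.bfov] — σ1 onset /m/, coda /v/ ok; σ2 onset /bf/ (1→2 rises), coda /v/ ok → well-formed
Well-formed: [sav], [mwa.bmav], [fiv], [fwu], [wo.mwa], [miv.bfov] → 6.

6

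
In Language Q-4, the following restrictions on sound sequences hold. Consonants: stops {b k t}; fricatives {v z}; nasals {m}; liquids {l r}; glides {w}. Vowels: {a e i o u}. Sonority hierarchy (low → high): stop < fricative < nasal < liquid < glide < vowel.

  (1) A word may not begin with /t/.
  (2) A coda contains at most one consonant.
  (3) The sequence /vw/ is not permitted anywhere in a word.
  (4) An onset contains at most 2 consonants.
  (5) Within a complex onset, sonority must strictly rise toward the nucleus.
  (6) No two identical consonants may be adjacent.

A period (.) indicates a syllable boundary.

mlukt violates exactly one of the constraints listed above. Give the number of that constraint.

mlukt: syllable 1 coda /kt/ has 2 consonants (> 1).
This is a violation of constraint 2: "A coda contains at most one consonant."
The remaining constraints (1, 3, 4, 5, 6) are satisfied.

2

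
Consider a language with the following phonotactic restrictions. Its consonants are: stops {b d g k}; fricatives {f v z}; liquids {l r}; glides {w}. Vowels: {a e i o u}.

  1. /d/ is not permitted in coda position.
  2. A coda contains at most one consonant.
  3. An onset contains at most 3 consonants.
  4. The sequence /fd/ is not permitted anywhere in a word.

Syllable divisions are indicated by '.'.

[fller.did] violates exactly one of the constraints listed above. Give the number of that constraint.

1

[fller.did]: syllable 2 coda contains /d/.
This is a violation of constraint 1: "/d/ is not permitted in coda position."
The remaining constraints (2, 3, 4) are satisfied.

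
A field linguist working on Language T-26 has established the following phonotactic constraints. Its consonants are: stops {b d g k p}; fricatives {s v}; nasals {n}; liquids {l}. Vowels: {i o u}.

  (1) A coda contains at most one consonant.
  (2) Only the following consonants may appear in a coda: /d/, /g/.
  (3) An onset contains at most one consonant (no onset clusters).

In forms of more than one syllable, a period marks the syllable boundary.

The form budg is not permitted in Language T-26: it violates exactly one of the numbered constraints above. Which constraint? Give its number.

1

budg: syllable 1 coda /dg/ has 2 consonants (> 1).
This is a violation of constraint 1: "A coda contains at most one consonant."
The remaining constraints (2, 3) are satisfied.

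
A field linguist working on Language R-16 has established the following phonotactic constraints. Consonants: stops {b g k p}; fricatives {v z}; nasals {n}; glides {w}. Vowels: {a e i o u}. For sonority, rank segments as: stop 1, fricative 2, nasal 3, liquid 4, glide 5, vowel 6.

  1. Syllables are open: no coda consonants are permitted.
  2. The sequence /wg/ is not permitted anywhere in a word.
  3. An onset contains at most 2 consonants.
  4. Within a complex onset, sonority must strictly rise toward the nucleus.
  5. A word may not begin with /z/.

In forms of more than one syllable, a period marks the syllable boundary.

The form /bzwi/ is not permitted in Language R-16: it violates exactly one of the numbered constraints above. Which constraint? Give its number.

/bzwi/: syllable 1 onset /bzw/ has 3 consonants (> 2).
This is a violation of constraint 3: "An onset contains at most 2 consonants."
The remaining constraints (1, 2, 4, 5) are satisfied.

3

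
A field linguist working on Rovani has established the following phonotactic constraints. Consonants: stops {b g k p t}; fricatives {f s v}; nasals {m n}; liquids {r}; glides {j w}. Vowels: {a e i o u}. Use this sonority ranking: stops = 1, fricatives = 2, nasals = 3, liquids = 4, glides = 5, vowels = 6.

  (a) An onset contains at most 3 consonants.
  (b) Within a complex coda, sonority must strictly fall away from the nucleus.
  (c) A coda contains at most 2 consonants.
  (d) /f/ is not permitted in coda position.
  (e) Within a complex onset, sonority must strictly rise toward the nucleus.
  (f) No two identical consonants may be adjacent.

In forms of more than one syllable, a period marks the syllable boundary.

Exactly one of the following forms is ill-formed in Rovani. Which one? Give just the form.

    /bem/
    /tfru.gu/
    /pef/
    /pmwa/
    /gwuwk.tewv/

/pef/

/bem/ — σ1 onset /b/, coda /m/ ok → well-formed
/tfru.gu/ — σ1 onset /tfr/ (1→2→4 rises), coda /∅/ ok; σ2 onset /g/, coda /∅/ ok → well-formed
/pef/ — violates constraint (d): syllable 1 coda contains /f/ → ill-formed
/pmwa/ — σ1 onset /pmw/ (1→3→5 rises), coda /∅/ ok → well-formed
/gwuwk.tewv/ — σ1 onset /gw/ (1→5 rises), coda /wk/ (5→1 falls) ok; σ2 onset /t/, coda /wv/ (5→2 falls) ok → well-formed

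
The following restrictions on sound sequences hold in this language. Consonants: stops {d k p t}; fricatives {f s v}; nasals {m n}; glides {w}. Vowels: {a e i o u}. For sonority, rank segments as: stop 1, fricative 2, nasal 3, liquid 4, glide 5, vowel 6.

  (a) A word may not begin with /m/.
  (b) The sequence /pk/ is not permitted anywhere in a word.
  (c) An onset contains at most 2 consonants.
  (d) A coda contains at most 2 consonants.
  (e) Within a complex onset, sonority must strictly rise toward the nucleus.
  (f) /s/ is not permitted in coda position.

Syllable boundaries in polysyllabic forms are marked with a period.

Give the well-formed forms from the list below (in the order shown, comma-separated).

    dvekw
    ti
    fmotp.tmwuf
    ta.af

dvekw, ti, ta.af

dvekw — σ1 onset /dv/ (1→2 rises), coda /kw/ (2C) ok → well-formed
ti — σ1 onset /t/, coda /∅/ ok → well-formed
fmotp.tmwuf — violates constraint (c): syllable 2 onset /tmw/ has 3 consonants (> 2) → ill-formed
ta.af — σ1 onset /t/, coda /∅/ ok; σ2 onset /∅/, coda /f/ ok → well-formed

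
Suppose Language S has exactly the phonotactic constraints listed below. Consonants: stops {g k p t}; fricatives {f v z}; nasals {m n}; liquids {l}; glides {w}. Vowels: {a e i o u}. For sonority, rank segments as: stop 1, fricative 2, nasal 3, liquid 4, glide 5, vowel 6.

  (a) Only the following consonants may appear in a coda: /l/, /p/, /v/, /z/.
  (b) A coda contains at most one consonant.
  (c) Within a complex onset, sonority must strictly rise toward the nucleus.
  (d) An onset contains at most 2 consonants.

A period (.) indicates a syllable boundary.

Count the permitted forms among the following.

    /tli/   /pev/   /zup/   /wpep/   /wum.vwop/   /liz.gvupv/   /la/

/tli/ — σ1 onset /tl/ (1→4 rises), coda /∅/ ok → permitted
/pev/ — σ1 onset /p/, coda /v/ ok → permitted
/zup/ — σ1 onset /z/, coda /p/ ok → permitted
/wpep/ — violates constraint (c): syllable 1 onset /wp/: /w/ (glide, 5) → /p/ (stop, 1) does not rise → not permitted
/wum.vwop/ — violates constraint (a): syllable 1 coda contains /m/, which is not a licensed coda consonant → not permitted
/liz.gvupv/ — violates constraint (b): syllable 2 coda /pv/ has 2 consonants (> 1) → not permitted
/la/ — σ1 onset /l/, coda /∅/ ok → permitted
Permitted: /tli/, /pev/, /zup/, /la/ → 4.

4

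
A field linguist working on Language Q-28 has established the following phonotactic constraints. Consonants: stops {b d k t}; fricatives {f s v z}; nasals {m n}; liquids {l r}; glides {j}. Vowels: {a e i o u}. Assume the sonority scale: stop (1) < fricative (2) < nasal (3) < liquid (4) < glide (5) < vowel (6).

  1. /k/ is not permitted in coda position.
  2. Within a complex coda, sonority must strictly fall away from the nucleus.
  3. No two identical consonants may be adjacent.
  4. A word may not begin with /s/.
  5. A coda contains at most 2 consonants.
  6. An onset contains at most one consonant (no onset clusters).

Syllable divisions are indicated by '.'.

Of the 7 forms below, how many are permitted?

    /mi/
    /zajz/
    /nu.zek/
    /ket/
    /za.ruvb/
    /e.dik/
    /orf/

/mi/ — σ1 onset /m/, coda /∅/ ok → permitted
/zajz/ — σ1 onset /z/, coda /jz/ (5→2 falls) ok → permitted
/nu.zek/ — violates constraint 1: syllable 2 coda contains /k/ → not permitted
/ket/ — σ1 onset /k/, coda /t/ ok → permitted
/za.ruvb/ — σ1 onset /z/, coda /∅/ ok; σ2 onset /r/, coda /vb/ (2→1 falls) ok → permitted
/e.dik/ — violates constraint 1: syllable 2 coda contains /k/ → not permitted
/orf/ — σ1 onset /∅/, coda /rf/ (4→2 falls) ok → permitted
Permitted: /mi/, /zajz/, /ket/, /za.ruvb/, /orf/ → 5.

5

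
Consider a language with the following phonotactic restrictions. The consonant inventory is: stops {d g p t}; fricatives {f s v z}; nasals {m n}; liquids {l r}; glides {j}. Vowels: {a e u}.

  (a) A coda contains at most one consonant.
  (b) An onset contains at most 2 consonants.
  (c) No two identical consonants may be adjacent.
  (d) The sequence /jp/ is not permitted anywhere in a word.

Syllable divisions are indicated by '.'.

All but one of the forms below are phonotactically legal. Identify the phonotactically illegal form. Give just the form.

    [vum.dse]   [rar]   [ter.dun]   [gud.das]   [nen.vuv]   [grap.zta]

[vum.dse] — σ1 onset /v/, coda /m/ ok; σ2 onset /ds/ (2C), coda /∅/ ok → phonotactically legal
[rar] — σ1 onset /r/, coda /r/ ok → phonotactically legal
[ter.dun] — σ1 onset /t/, coda /r/ ok; σ2 onset /d/, coda /n/ ok → phonotactically legal
[gud.das] — violates constraint (c): adjacent identical consonants /dd/ → phonotactically illegal
[nen.vuv] — σ1 onset /n/, coda /n/ ok; σ2 onset /v/, coda /v/ ok → phonotactically legal
[grap.zta] — σ1 onset /gr/ (2C), coda /p/ ok; σ2 onset /zt/ (2C), coda /∅/ ok → phonotactically legal

[gud.das]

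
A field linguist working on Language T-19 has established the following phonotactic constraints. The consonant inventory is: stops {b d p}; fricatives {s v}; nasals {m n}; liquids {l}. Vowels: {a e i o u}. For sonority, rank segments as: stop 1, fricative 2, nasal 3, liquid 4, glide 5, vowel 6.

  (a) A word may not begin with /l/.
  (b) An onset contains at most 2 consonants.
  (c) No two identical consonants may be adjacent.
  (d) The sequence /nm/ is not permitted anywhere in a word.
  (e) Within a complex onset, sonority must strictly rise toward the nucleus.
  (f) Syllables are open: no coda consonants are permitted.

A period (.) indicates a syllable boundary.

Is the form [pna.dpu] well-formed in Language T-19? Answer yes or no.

[pna.dpu] — violates constraint (e): syllable 2 onset /dp/: /d/ (stop, 1) → /p/ (stop, 1) does not rise → ill-formed

no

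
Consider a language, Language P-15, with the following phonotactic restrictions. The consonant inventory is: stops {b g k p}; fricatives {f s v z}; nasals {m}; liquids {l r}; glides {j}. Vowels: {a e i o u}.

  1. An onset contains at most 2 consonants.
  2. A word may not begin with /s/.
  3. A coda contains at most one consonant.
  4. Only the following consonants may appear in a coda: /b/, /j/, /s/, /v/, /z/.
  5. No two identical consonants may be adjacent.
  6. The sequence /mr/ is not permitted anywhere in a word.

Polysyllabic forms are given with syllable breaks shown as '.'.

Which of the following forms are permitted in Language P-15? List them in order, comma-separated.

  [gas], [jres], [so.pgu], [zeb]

[gas] — σ1 onset /g/, coda /s/ ok → permitted
[jres] — σ1 onset /jr/ (2C), coda /s/ ok → permitted
[so.pgu] — violates constraint 2: word begins with /s/ → not permitted
[zeb] — σ1 onset /z/, coda /b/ ok → permitted

[gas], [jres], [zeb]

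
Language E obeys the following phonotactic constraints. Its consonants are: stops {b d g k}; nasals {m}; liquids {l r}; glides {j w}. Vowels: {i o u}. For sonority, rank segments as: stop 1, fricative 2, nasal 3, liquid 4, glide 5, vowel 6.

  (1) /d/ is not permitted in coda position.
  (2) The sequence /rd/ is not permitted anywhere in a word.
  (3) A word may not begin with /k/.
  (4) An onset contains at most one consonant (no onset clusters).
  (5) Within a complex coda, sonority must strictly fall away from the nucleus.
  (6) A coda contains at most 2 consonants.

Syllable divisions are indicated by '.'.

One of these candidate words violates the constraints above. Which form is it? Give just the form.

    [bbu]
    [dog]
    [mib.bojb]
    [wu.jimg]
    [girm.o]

[bbu] — violates constraint 4: syllable 1 onset /bb/ has 2 consonants (> 1) → ill-formed
[dog] — σ1 onset /d/, coda /g/ ok → well-formed
[mib.bojb] — σ1 onset /m/, coda /b/ ok; σ2 onset /b/, coda /jb/ (5→1 falls) ok → well-formed
[wu.jimg] — σ1 onset /w/, coda /∅/ ok; σ2 onset /j/, coda /mg/ (3→1 falls) ok → well-formed
[girm.o] — σ1 onset /g/, coda /rm/ (4→3 falls) ok; σ2 onset /∅/, coda /∅/ ok → well-formed

[bbu]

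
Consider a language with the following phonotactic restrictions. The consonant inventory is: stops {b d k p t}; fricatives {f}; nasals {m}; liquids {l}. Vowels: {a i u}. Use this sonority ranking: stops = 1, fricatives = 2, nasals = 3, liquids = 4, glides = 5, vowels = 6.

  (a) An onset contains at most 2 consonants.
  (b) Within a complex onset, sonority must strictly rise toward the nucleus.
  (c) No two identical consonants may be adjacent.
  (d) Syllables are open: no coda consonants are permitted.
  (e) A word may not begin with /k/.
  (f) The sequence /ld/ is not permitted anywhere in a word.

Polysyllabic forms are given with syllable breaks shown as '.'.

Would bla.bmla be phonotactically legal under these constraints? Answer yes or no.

no

bla.bmla — violates constraint (a): syllable 2 onset /bml/ has 3 consonants (> 2) → phonotactically illegal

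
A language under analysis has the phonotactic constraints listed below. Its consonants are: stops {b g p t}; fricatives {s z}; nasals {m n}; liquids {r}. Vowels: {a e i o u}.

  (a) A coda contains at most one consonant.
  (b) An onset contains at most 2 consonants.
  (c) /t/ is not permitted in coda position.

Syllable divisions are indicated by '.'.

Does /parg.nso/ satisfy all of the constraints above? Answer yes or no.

/parg.nso/ — violates constraint (a): syllable 1 coda /rg/ has 2 consonants (> 1) → illicit

no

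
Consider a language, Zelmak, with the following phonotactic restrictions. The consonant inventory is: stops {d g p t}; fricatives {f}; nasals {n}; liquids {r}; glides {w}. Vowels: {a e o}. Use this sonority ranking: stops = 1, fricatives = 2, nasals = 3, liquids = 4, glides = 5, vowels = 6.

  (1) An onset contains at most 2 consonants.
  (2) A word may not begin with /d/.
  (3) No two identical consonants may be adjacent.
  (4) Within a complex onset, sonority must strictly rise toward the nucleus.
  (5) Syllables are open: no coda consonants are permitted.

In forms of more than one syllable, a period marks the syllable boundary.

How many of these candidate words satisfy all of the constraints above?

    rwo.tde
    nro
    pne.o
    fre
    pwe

4

rwo.tde — violates constraint 4: syllable 2 onset /td/: /t/ (stop, 1) → /d/ (stop, 1) does not rise → phonotactically illegal
nro — σ1 onset /nr/ (3→4 rises), coda /∅/ ok → phonotactically legal
pne.o — σ1 onset /pn/ (1→3 rises), coda /∅/ ok; σ2 onset /∅/, coda /∅/ ok → phonotactically legal
fre — σ1 onset /fr/ (2→4 rises), coda /∅/ ok → phonotactically legal
pwe — σ1 onset /pw/ (1→5 rises), coda /∅/ ok → phonotactically legal
Phonotactically legal: nro, pne.o, fre, pwe → 4.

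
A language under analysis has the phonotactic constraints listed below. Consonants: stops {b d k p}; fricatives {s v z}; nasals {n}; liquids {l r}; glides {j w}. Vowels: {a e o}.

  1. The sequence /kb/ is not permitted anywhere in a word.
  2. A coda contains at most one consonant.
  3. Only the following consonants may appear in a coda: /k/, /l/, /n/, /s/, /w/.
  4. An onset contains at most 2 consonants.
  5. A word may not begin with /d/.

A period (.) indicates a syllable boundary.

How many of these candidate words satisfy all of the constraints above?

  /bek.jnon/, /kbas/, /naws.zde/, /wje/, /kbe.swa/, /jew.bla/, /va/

4

/bek.jnon/ — σ1 onset /b/, coda /k/ ok; σ2 onset /jn/ (2C), coda /n/ ok → permitted
/kbas/ — violates constraint 1: contains banned sequence /kb/ → not permitted
/naws.zde/ — violates constraint 2: syllable 1 coda /ws/ has 2 consonants (> 1) → not permitted
/wje/ — σ1 onset /wj/ (2C), coda /∅/ ok → permitted
/kbe.swa/ — violates constraint 1: contains banned sequence /kb/ → not permitted
/jew.bla/ — σ1 onset /j/, coda /w/ ok; σ2 onset /bl/ (2C), coda /∅/ ok → permitted
/va/ — σ1 onset /v/, coda /∅/ ok → permitted
Permitted: /bek.jnon/, /wje/, /jew.bla/, /va/ → 4.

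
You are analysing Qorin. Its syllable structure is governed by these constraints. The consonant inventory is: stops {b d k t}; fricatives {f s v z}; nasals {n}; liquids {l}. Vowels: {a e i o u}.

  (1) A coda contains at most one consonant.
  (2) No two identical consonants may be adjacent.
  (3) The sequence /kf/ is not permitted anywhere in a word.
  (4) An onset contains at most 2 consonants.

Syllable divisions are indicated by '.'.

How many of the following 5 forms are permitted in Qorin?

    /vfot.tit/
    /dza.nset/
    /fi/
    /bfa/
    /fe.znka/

3

/vfot.tit/ — violates constraint 2: adjacent identical consonants /tt/ → not permitted
/dza.nset/ — σ1 onset /dz/ (2C), coda /∅/ ok; σ2 onset /ns/ (2C), coda /t/ ok → permitted
/fi/ — σ1 onset /f/, coda /∅/ ok → permitted
/bfa/ — σ1 onset /bf/ (2C), coda /∅/ ok → permitted
/fe.znka/ — violates constraint 4: syllable 2 onset /znk/ has 3 consonants (> 2) → not permitted
Permitted: /dza.nset/, /fi/, /bfa/ → 3.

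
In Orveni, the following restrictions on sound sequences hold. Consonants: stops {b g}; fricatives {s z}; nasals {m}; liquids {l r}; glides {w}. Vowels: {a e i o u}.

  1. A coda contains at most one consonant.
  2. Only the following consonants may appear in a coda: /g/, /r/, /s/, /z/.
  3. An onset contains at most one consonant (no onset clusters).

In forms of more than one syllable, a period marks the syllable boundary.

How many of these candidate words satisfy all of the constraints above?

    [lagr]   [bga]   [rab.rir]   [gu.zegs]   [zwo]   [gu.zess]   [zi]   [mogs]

[lagr] — violates constraint 1: syllable 1 coda /gr/ has 2 consonants (> 1) → ill-formed
[bga] — violates constraint 3: syllable 1 onset /bg/ has 2 consonants (> 1) → ill-formed
[rab.rir] — violates constraint 2: syllable 1 coda contains /b/, which is not a licensed coda consonant → ill-formed
[gu.zegs] — violates constraint 1: syllable 2 coda /gs/ has 2 consonants (> 1) → ill-formed
[zwo] — violates constraint 3: syllable 1 onset /zw/ has 2 consonants (> 1) → ill-formed
[gu.zess] — violates constraint 1: syllable 2 coda /ss/ has 2 consonants (> 1) → ill-formed
[zi] — σ1 onset /z/, coda /∅/ ok → well-formed
[mogs] — violates constraint 1: syllable 1 coda /gs/ has 2 consonants (> 1) → ill-formed
Well-formed: [zi] → 1.

1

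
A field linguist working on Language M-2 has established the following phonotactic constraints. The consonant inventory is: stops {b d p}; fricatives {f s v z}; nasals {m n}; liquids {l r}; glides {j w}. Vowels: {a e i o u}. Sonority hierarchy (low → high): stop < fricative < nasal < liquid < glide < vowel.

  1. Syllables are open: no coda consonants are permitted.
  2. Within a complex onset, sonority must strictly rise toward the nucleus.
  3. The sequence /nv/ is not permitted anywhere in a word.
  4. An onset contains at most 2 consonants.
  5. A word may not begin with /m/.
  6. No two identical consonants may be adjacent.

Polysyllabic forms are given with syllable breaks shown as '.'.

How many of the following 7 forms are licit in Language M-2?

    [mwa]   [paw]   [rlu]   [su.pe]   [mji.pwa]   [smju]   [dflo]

1

[mwa] — violates constraint 5: word begins with /m/ → illicit
[paw] — violates constraint 1: syllable 1 coda /w/ has 1 consonant (> 0) → illicit
[rlu] — violates constraint 2: syllable 1 onset /rl/: /r/ (liquid, 4) → /l/ (liquid, 4) does not rise → illicit
[su.pe] — σ1 onset /s/, coda /∅/ ok; σ2 onset /p/, coda /∅/ ok → licit
[mji.pwa] — violates constraint 5: word begins with /m/ → illicit
[smju] — violates constraint 4: syllable 1 onset /smj/ has 3 consonants (> 2) → illicit
[dflo] — violates constraint 4: syllable 1 onset /dfl/ has 3 consonants (> 2) → illicit
Licit: [su.pe] → 1.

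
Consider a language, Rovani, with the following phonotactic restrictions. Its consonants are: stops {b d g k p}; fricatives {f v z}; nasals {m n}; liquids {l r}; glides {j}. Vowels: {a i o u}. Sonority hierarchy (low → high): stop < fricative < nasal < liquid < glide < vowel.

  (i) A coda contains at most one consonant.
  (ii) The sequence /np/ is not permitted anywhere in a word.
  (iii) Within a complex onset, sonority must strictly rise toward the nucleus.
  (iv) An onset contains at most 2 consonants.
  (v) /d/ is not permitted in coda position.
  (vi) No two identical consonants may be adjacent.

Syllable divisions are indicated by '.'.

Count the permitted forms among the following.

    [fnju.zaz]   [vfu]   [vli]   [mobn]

[fnju.zaz] — violates constraint (iv): syllable 1 onset /fnj/ has 3 consonants (> 2) → not permitted
[vfu] — violates constraint (iii): syllable 1 onset /vf/: /v/ (fricative, 2) → /f/ (fricative, 2) does not rise → not permitted
[vli] — σ1 onset /vl/ (2→4 rises), coda /∅/ ok → permitted
[mobn] — violates constraint (i): syllable 1 coda /bn/ has 2 consonants (> 1) → not permitted
Permitted: [vli] → 1.

1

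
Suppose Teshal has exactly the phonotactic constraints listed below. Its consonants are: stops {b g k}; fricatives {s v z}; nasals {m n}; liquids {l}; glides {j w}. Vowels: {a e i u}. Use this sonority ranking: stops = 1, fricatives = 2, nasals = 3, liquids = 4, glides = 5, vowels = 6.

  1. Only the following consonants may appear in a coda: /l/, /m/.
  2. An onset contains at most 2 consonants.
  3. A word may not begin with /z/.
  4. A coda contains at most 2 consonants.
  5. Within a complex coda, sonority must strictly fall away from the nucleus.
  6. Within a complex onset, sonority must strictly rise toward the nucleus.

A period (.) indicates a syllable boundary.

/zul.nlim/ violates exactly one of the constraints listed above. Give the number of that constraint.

3

/zul.nlim/: word begins with /z/.
This is a violation of constraint 3: "A word may not begin with /z/."
The remaining constraints (1, 2, 4, 5, 6) are satisfied.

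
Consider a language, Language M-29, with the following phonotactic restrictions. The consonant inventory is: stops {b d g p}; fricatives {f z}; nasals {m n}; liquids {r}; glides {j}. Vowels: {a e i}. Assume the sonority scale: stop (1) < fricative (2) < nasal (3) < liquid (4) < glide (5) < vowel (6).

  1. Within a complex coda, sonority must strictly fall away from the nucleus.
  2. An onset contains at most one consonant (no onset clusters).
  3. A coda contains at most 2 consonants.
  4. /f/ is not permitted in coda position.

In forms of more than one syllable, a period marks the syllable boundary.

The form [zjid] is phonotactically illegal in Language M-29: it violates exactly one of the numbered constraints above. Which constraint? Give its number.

[zjid]: syllable 1 onset /zj/ has 2 consonants (> 1).
This is a violation of constraint 2: "An onset contains at most one consonant (no onset clusters)."
The remaining constraints (1, 3, 4) are satisfied.

2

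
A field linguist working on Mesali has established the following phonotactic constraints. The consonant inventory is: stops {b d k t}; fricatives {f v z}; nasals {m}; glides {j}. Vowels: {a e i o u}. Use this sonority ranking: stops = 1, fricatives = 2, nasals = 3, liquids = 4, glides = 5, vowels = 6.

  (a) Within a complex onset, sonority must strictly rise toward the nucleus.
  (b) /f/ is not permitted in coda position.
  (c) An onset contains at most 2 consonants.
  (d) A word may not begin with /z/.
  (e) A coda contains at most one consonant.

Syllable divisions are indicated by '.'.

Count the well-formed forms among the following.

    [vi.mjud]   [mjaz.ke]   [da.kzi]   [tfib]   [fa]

5

[vi.mjud] — σ1 onset /v/, coda /∅/ ok; σ2 onset /mj/ (3→5 rises), coda /d/ ok → well-formed
[mjaz.ke] — σ1 onset /mj/ (3→5 rises), coda /z/ ok; σ2 onset /k/, coda /∅/ ok → well-formed
[da.kzi] — σ1 onset /d/, coda /∅/ ok; σ2 onset /kz/ (1→2 rises), coda /∅/ ok → well-formed
[tfib] — σ1 onset /tf/ (1→2 rises), coda /b/ ok → well-formed
[fa] — σ1 onset /f/, coda /∅/ ok → well-formed
Well-formed: [vi.mjud], [mjaz.ke], [da.kzi], [tfib], [fa] → 5.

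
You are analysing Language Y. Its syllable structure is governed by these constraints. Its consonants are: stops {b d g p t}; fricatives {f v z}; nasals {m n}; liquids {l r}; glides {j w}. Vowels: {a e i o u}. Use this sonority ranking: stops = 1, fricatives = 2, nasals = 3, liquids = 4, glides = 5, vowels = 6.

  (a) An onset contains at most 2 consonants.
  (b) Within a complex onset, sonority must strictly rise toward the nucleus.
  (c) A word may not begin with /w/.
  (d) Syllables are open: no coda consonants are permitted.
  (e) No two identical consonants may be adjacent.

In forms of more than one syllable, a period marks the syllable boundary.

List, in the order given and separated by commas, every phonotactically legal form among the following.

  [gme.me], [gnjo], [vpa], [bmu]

[gme.me], [bmu]

[gme.me] — σ1 onset /gm/ (1→3 rises), coda /∅/ ok; σ2 onset /m/, coda /∅/ ok → phonotactically legal
[gnjo] — violates constraint (a): syllable 1 onset /gnj/ has 3 consonants (> 2) → phonotactically illegal
[vpa] — violates constraint (b): syllable 1 onset /vp/: /v/ (fricative, 2) → /p/ (stop, 1) does not rise → phonotactically illegal
[bmu] — σ1 onset /bm/ (1→3 rises), coda /∅/ ok → phonotactically legal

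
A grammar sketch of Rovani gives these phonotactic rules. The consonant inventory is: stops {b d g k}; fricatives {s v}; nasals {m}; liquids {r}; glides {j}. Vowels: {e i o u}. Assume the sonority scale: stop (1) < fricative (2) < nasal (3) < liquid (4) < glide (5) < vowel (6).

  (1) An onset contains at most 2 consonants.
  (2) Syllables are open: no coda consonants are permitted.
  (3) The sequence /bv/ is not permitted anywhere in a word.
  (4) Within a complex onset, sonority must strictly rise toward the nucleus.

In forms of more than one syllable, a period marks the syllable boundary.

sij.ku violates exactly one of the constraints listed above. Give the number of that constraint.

sij.ku: syllable 1 coda /j/ has 1 consonant (> 0).
This is a violation of constraint 2: "Syllables are open: no coda consonants are permitted."
The remaining constraints (1, 3, 4) are satisfied.

2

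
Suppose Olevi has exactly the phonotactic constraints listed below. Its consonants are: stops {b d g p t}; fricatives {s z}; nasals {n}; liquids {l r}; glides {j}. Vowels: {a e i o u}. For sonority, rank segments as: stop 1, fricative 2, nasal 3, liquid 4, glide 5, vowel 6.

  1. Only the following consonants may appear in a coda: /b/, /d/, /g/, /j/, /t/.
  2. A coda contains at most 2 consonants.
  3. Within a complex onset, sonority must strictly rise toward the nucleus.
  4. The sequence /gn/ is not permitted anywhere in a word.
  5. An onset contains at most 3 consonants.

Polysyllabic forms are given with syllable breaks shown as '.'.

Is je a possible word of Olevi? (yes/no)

yes

je — σ1 onset /j/, coda /∅/ ok → phonotactically legal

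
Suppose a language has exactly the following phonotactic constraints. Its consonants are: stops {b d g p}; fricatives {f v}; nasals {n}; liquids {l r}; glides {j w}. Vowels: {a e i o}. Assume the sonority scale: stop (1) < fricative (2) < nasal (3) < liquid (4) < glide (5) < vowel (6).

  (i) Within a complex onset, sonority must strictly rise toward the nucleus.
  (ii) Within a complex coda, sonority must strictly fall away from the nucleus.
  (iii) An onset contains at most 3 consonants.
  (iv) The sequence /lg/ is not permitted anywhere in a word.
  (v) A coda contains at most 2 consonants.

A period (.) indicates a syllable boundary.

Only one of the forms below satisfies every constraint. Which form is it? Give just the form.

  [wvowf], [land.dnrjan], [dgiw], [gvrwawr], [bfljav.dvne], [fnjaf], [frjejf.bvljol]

[wvowf] — violates constraint (i): syllable 1 onset /wv/: /w/ (glide, 5) → /v/ (fricative, 2) does not rise → not permitted
[land.dnrjan] — violates constraint (iii): syllable 2 onset /dnrj/ has 4 consonants (> 3) → not permitted
[dgiw] — violates constraint (i): syllable 1 onset /dg/: /d/ (stop, 1) → /g/ (stop, 1) does not rise → not permitted
[gvrwawr] — violates constraint (iii): syllable 1 onset /gvrw/ has 4 consonants (> 3) → not permitted
[bfljav.dvne] — violates constraint (iii): syllable 1 onset /bflj/ has 4 consonants (> 3) → not permitted
[fnjaf] — σ1 onset /fnj/ (2→3→5 rises), coda /f/ ok → permitted
[frjejf.bvljol] — violates constraint (iii): syllable 2 onset /bvlj/ has 4 consonants (> 3) → not permitted

[fnjaf]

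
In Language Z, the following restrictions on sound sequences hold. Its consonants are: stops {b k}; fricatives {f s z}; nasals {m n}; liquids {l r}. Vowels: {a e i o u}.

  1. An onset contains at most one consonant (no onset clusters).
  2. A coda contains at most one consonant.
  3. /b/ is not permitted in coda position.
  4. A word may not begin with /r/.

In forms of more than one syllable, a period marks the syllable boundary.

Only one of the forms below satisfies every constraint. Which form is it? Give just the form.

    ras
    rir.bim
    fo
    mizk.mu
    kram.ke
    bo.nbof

ras — violates constraint 4: word begins with /r/ → illicit
rir.bim — violates constraint 4: word begins with /r/ → illicit
fo — σ1 onset /f/, coda /∅/ ok → licit
mizk.mu — violates constraint 2: syllable 1 coda /zk/ has 2 consonants (> 1) → illicit
kram.ke — violates constraint 1: syllable 1 onset /kr/ has 2 consonants (> 1) → illicit
bo.nbof — violates constraint 1: syllable 2 onset /nb/ has 2 consonants (> 1) → illicit

fo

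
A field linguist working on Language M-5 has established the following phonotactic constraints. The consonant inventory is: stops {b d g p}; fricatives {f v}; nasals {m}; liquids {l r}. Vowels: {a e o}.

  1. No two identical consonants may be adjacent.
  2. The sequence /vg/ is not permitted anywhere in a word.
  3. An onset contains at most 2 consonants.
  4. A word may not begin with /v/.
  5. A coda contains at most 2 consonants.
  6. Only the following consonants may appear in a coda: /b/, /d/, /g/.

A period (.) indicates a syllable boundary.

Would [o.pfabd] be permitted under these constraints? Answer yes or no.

[o.pfabd] — σ1 onset /∅/, coda /∅/ ok; σ2 onset /pf/ (2C), coda /bd/ (2C) ok → permitted

yes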